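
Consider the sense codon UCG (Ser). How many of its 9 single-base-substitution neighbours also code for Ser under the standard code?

3

Position 1: none → 0 synonymous.
Position 2: none → 0 synonymous.
Position 3: UCU, UCC, UCA → 3 synonymous.
Total: 0 + 0 + 3 = 3.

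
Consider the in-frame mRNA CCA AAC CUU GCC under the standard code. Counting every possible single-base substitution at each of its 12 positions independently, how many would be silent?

10

Codon 1 (CCA, Pro): 3 synonymous substitutions.
Codon 2 (AAC, Asn): 1 synonymous substitution.
Codon 3 (CUU, Leu): 3 synonymous substitutions.
Codon 4 (GCC, Ala): 3 synonymous substitutions.
Total: 3 + 1 + 3 + 3 = 10.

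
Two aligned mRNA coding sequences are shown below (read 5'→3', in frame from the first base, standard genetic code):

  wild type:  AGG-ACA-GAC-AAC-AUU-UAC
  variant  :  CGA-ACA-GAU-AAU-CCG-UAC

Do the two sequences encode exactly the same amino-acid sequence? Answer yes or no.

no

Codon 1: AGG Arg / CGA Arg — synonymous.
Codon 2: ACA Thr / ACA Thr — identical.
Codon 3: GAC Asp / GAU Asp — synonymous.
Codon 4: AAC Asn / AAU Asn — synonymous.
Codon 5: AUU Ile / CCG Pro — nonsynonymous.
Codon 6: UAC Tyr / UAC Tyr — identical.
Nonsynonymous differences: 1 → different protein.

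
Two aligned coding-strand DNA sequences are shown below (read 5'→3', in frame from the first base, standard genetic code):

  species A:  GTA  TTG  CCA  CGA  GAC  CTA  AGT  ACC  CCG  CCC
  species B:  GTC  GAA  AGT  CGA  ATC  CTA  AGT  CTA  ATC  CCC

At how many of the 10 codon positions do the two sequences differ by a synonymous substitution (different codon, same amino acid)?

1

Codon 1: GTA Val / GTC Val — synonymous.
Codon 2: TTG Leu / GAA Glu — nonsynonymous.
Codon 3: CCA Pro / AGT Ser — nonsynonymous.
Codon 4: CGA Arg / CGA Arg — identical.
Codon 5: GAC Asp / ATC Ile — nonsynonymous.
Codon 6: CTA Leu / CTA Leu — identical.
Codon 7: AGT Ser / AGT Ser — identical.
Codon 8: ACC Thr / CTA Leu — nonsynonymous.
Codon 9: CCG Pro / ATC Ile — nonsynonymous.
Codon 10: CCC Pro / CCC Pro — identical.
Synonymous differences: 1.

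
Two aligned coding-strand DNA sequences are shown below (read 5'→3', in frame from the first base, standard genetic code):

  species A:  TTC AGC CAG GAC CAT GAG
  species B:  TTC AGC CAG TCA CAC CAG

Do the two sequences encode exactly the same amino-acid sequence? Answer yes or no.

Codon 1: TTC Phe / TTC Phe — identical.
Codon 2: AGC Ser / AGC Ser — identical.
Codon 3: CAG Gln / CAG Gln — identical.
Codon 4: GAC Asp / TCA Ser — nonsynonymous.
Codon 5: CAT His / CAC His — synonymous.
Codon 6: GAG Glu / CAG Gln — nonsynonymous.
Nonsynonymous differences: 2 → different protein.

no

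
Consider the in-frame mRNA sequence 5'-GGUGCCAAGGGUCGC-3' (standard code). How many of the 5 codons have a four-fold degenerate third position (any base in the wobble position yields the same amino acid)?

4

Codon 1 GGU (Gly): third position 4-fold.
Codon 2 GCC (Ala): third position 4-fold.
Codon 3 AAG (Lys): third position 2-fold.
Codon 4 GGU (Gly): third position 4-fold.
Codon 5 CGC (Arg): third position 4-fold.
Four-fold degenerate third positions: 4.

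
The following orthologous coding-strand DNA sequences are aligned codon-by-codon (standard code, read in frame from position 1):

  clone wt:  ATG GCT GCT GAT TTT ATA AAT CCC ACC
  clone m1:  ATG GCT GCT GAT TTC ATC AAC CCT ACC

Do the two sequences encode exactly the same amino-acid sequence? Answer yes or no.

Codon 1: ATG Met / ATG Met — identical.
Codon 2: GCT Ala / GCT Ala — identical.
Codon 3: GCT Ala / GCT Ala — identical.
Codon 4: GAT Asp / GAT Asp — identical.
Codon 5: TTT Phe / TTC Phe — synonymous.
Codon 6: ATA Ile / ATC Ile — synonymous.
Codon 7: AAT Asn / AAC Asn — synonymous.
Codon 8: CCC Pro / CCT Pro — synonymous.
Codon 9: ACC Thr / ACC Thr — identical.
Nonsynonymous differences: 0 → same protein.

yes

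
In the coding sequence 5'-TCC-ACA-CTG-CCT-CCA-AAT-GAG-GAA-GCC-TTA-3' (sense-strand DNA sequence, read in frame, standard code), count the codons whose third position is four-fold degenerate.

6

Codon 1 TCC (Ser): third position 4-fold.
Codon 2 ACA (Thr): third position 4-fold.
Codon 3 CTG (Leu): third position 4-fold.
Codon 4 CCT (Pro): third position 4-fold.
Codon 5 CCA (Pro): third position 4-fold.
Codon 6 AAT (Asn): third position 2-fold.
Codon 7 GAG (Glu): third position 2-fold.
Codon 8 GAA (Glu): third position 2-fold.
Codon 9 GCC (Ala): third position 4-fold.
Codon 10 TTA (Leu): third position 2-fold.
Four-fold degenerate third positions: 6.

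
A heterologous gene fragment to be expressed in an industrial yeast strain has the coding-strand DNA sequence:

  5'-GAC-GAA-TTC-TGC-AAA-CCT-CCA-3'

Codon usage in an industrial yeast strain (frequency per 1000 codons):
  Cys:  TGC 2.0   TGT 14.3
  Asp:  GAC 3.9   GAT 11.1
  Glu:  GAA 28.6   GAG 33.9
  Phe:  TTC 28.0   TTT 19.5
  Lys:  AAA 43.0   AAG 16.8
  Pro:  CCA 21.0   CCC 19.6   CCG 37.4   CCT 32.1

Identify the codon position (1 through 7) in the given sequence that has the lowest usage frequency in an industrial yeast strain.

Codon 1 GAC (Asp): 3.9 per 1000.
Codon 2 GAA (Glu): 28.6 per 1000.
Codon 3 TTC (Phe): 28.0 per 1000.
Codon 4 TGC (Cys): 2.0 per 1000.
Codon 5 AAA (Lys): 43.0 per 1000.
Codon 6 CCT (Pro): 32.1 per 1000.
Codon 7 CCA (Pro): 21.0 per 1000.
Lowest frequency is 2.0 at codon 4.

4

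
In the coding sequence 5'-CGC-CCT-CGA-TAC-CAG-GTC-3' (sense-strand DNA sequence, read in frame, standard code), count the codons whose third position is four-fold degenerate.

Codon 1 CGC (Arg): third position 4-fold.
Codon 2 CCT (Pro): third position 4-fold.
Codon 3 CGA (Arg): third position 4-fold.
Codon 4 TAC (Tyr): third position 2-fold.
Codon 5 CAG (Gln): third position 2-fold.
Codon 6 GTC (Val): third position 4-fold.
Four-fold degenerate third positions: 4.

4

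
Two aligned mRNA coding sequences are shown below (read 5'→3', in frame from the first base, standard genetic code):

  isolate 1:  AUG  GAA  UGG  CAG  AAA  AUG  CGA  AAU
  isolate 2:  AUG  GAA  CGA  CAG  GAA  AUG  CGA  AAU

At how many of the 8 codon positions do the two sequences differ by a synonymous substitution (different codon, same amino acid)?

0

Codon 1: AUG Met / AUG Met — identical.
Codon 2: GAA Glu / GAA Glu — identical.
Codon 3: UGG Trp / CGA Arg — nonsynonymous.
Codon 4: CAG Gln / CAG Gln — identical.
Codon 5: AAA Lys / GAA Glu — nonsynonymous.
Codon 6: AUG Met / AUG Met — identical.
Codon 7: CGA Arg / CGA Arg — identical.
Codon 8: AAU Asn / AAU Asn — identical.
Synonymous differences: 0.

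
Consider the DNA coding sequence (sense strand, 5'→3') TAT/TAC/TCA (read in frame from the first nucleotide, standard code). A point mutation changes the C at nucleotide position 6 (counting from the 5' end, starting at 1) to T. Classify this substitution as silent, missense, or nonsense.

Position 6 falls in codon 2: TAC → Tyr.
After the substitution the codon is TAT → Tyr.
Both encode Tyr, so the change is synonymous.

silent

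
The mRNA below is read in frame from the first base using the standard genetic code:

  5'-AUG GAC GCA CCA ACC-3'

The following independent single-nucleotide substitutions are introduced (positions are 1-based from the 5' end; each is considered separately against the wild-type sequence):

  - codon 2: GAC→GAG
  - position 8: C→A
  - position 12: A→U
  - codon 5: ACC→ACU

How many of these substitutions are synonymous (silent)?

Codon 2: GAC (Asp) → GAG (Glu) — missense.
Codon 3: GCA (Ala) → GAA (Glu) — missense.
Codon 4: CCA (Pro) → CCU (Pro) — synonymous.
Codon 5: ACC (Thr) → ACU (Thr) — synonymous.
Synonymous: 2 of 4.

2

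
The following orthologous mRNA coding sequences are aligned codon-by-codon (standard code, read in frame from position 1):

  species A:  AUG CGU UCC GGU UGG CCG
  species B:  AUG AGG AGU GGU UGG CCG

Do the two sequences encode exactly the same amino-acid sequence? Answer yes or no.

Codon 1: AUG Met / AUG Met — identical.
Codon 2: CGU Arg / AGG Arg — synonymous.
Codon 3: UCC Ser / AGU Ser — synonymous.
Codon 4: GGU Gly / GGU Gly — identical.
Codon 5: UGG Trp / UGG Trp — identical.
Codon 6: CCG Pro / CCG Pro — identical.
Nonsynonymous differences: 0 → same protein.

yes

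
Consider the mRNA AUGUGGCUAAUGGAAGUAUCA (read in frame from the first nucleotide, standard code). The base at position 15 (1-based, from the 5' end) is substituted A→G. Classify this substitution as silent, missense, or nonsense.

silent

Position 15 falls in codon 5: GAA → Glu.
After the substitution the codon is GAG → Glu.
Both encode Glu, so the change is synonymous.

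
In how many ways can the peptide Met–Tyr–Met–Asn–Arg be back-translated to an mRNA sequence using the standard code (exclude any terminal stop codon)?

Met: 1 codon.
Tyr: 2 codons.
Met: 1 codon.
Asn: 2 codons.
Arg: 6 codons.
1 × 2 × 1 × 2 × 6 = 24.

24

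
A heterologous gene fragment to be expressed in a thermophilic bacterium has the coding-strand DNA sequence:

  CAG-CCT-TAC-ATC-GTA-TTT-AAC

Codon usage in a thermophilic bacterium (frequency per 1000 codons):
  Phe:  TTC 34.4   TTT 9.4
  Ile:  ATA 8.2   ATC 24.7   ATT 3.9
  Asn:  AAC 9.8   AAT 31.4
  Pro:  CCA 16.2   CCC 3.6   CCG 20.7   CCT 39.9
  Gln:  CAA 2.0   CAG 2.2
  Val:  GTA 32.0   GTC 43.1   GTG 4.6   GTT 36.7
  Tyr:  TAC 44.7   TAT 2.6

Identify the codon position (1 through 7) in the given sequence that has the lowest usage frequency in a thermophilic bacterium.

Codon 1 CAG (Gln): 2.2 per 1000.
Codon 2 CCT (Pro): 39.9 per 1000.
Codon 3 TAC (Tyr): 44.7 per 1000.
Codon 4 ATC (Ile): 24.7 per 1000.
Codon 5 GTA (Val): 32.0 per 1000.
Codon 6 TTT (Phe): 9.4 per 1000.
Codon 7 AAC (Asn): 9.8 per 1000.
Lowest frequency is 2.2 at codon 1.

1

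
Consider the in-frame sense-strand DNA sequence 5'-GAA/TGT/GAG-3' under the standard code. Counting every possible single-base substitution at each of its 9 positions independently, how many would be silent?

Codon 1 (GAA, Glu): 1 synonymous substitution.
Codon 2 (TGT, Cys): 1 synonymous substitution.
Codon 3 (GAG, Glu): 1 synonymous substitution.
Total: 1 + 1 + 1 = 3.

3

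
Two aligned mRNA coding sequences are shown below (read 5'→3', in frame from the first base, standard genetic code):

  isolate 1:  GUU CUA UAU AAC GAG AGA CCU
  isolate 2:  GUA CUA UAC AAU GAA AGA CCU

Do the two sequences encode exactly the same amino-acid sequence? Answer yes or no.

yes

Codon 1: GUU Val / GUA Val — synonymous.
Codon 2: CUA Leu / CUA Leu — identical.
Codon 3: UAU Tyr / UAC Tyr — synonymous.
Codon 4: AAC Asn / AAU Asn — synonymous.
Codon 5: GAG Glu / GAA Glu — synonymous.
Codon 6: AGA Arg / AGA Arg — identical.
Codon 7: CCU Pro / CCU Pro — identical.
Nonsynonymous differences: 0 → same protein.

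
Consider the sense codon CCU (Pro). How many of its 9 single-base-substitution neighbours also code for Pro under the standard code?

3

Position 1: none → 0 synonymous.
Position 2: none → 0 synonymous.
Position 3: CCC, CCA, CCG → 3 synonymous.
Total: 0 + 0 + 3 = 3.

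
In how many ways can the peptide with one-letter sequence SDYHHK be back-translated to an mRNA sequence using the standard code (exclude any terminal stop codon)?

Ser: 6 codons.
Asp: 2 codons.
Tyr: 2 codons.
His: 2 codons.
His: 2 codons.
Lys: 2 codons.
6 × 2 × 2 × 2 × 2 × 2 = 192.

192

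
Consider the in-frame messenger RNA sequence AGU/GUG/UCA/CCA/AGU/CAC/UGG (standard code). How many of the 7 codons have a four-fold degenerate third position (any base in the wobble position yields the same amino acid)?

3

Codon 1 AGU (Ser): third position 2-fold.
Codon 2 GUG (Val): third position 4-fold.
Codon 3 UCA (Ser): third position 4-fold.
Codon 4 CCA (Pro): third position 4-fold.
Codon 5 AGU (Ser): third position 2-fold.
Codon 6 CAC (His): third position 2-fold.
Codon 7 UGG (Trp): third position 1-fold.
Four-fold degenerate third positions: 3.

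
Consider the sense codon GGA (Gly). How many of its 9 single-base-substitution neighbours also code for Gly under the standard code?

Position 1: none → 0 synonymous.
Position 2: none → 0 synonymous.
Position 3: GGU, GGC, GGG → 3 synonymous.
Total: 0 + 0 + 3 = 3.

3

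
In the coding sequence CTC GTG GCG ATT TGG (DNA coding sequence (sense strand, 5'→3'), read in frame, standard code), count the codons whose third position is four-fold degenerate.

3

Codon 1 CTC (Leu): third position 4-fold.
Codon 2 GTG (Val): third position 4-fold.
Codon 3 GCG (Ala): third position 4-fold.
Codon 4 ATT (Ile): third position 3-fold.
Codon 5 TGG (Trp): third position 1-fold.
Four-fold degenerate third positions: 3.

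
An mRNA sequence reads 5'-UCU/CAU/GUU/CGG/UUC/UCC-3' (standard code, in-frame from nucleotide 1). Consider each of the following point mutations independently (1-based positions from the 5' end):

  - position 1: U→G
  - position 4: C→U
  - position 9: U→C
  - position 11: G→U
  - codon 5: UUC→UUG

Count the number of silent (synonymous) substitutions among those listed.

Codon 1: UCU (Ser) → GCU (Ala) — missense.
Codon 2: CAU (His) → UAU (Tyr) — missense.
Codon 3: GUU (Val) → GUC (Val) — synonymous.
Codon 4: CGG (Arg) → CUG (Leu) — missense.
Codon 5: UUC (Phe) → UUG (Leu) — missense.
Synonymous: 1 of 5.

1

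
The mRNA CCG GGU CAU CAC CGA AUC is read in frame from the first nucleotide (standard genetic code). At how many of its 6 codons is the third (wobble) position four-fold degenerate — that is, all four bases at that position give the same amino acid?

Codon 1 CCG (Pro): third position 4-fold.
Codon 2 GGU (Gly): third position 4-fold.
Codon 3 CAU (His): third position 2-fold.
Codon 4 CAC (His): third position 2-fold.
Codon 5 CGA (Arg): third position 4-fold.
Codon 6 AUC (Ile): third position 3-fold.
Four-fold degenerate third positions: 3.

3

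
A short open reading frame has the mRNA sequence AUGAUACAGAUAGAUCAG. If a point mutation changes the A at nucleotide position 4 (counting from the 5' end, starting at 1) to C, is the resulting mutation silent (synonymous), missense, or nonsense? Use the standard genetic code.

Position 4 falls in codon 2: AUA → Ile.
After the substitution the codon is CUA → Leu.
Ile ≠ Leu, so this is a missense mutation.

missense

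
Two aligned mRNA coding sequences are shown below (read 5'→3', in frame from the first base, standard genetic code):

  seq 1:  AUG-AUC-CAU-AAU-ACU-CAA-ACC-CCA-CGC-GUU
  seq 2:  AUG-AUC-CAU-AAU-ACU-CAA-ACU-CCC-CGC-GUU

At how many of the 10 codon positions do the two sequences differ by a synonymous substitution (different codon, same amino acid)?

2

Codon 1: AUG Met / AUG Met — identical.
Codon 2: AUC Ile / AUC Ile — identical.
Codon 3: CAU His / CAU His — identical.
Codon 4: AAU Asn / AAU Asn — identical.
Codon 5: ACU Thr / ACU Thr — identical.
Codon 6: CAA Gln / CAA Gln — identical.
Codon 7: ACC Thr / ACU Thr — synonymous.
Codon 8: CCA Pro / CCC Pro — synonymous.
Codon 9: CGC Arg / CGC Arg — identical.
Codon 10: GUU Val / GUU Val — identical.
Synonymous differences: 2.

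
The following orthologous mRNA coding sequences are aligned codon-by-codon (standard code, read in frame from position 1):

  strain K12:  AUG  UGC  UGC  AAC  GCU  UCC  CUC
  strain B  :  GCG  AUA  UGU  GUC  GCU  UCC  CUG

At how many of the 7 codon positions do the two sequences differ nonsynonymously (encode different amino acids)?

Codon 1: AUG Met / GCG Ala — nonsynonymous.
Codon 2: UGC Cys / AUA Ile — nonsynonymous.
Codon 3: UGC Cys / UGU Cys — synonymous.
Codon 4: AAC Asn / GUC Val — nonsynonymous.
Codon 5: GCU Ala / GCU Ala — identical.
Codon 6: UCC Ser / UCC Ser — identical.
Codon 7: CUC Leu / CUG Leu — synonymous.
Nonsynonymous differences: 3.

3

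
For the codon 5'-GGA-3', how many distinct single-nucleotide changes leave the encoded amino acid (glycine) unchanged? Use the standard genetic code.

Position 1: none → 0 synonymous.
Position 2: none → 0 synonymous.
Position 3: GGU, GGC, GGG → 3 synonymous.
Total: 0 + 0 + 3 = 3.

3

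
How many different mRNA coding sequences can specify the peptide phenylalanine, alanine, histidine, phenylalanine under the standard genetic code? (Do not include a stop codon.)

Phe: 2 codons.
Ala: 4 codons.
His: 2 codons.
Phe: 2 codons.
2 × 4 × 2 × 2 = 32.

32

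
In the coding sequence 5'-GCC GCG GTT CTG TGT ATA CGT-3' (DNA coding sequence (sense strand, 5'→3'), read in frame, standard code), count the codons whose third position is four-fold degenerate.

Codon 1 GCC (Ala): third position 4-fold.
Codon 2 GCG (Ala): third position 4-fold.
Codon 3 GTT (Val): third position 4-fold.
Codon 4 CTG (Leu): third position 4-fold.
Codon 5 TGT (Cys): third position 2-fold.
Codon 6 ATA (Ile): third position 3-fold.
Codon 7 CGT (Arg): third position 4-fold.
Four-fold degenerate third positions: 5.

5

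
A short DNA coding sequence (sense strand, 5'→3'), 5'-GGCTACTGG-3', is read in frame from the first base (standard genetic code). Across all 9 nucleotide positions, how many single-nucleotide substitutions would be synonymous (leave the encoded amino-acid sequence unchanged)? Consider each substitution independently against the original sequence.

Codon 1 (GGC, Gly): 3 synonymous substitutions.
Codon 2 (TAC, Tyr): 1 synonymous substitution.
Codon 3 (TGG, Trp): 0 synonymous substitutions.
Total: 3 + 1 + 0 = 4.

4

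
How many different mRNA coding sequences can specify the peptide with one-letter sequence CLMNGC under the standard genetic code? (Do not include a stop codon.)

Cys: 2 codons.
Leu: 6 codons.
Met: 1 codon.
Asn: 2 codons.
Gly: 4 codons.
Cys: 2 codons.
2 × 6 × 1 × 2 × 4 × 2 = 192.

192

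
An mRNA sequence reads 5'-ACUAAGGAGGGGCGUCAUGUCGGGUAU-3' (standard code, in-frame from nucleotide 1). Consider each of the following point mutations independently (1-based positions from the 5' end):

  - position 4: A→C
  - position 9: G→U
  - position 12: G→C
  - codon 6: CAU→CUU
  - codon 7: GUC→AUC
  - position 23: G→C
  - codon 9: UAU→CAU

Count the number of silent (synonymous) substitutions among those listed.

1

Codon 2: AAG (Lys) → CAG (Gln) — missense.
Codon 3: GAG (Glu) → GAU (Asp) — missense.
Codon 4: GGG (Gly) → GGC (Gly) — synonymous.
Codon 6: CAU (His) → CUU (Leu) — missense.
Codon 7: GUC (Val) → AUC (Ile) — missense.
Codon 8: GGG (Gly) → GCG (Ala) — missense.
Codon 9: UAU (Tyr) → CAU (His) — missense.
Synonymous: 1 of 7.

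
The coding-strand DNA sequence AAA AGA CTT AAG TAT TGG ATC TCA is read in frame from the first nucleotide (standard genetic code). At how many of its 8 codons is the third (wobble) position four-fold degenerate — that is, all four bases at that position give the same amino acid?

Codon 1 AAA (Lys): third position 2-fold.
Codon 2 AGA (Arg): third position 2-fold.
Codon 3 CTT (Leu): third position 4-fold.
Codon 4 AAG (Lys): third position 2-fold.
Codon 5 TAT (Tyr): third position 2-fold.
Codon 6 TGG (Trp): third position 1-fold.
Codon 7 ATC (Ile): third position 3-fold.
Codon 8 TCA (Ser): third position 4-fold.
Four-fold degenerate third positions: 2.

2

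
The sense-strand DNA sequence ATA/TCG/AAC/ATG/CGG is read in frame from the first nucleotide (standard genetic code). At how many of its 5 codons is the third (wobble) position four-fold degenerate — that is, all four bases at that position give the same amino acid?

Codon 1 ATA (Ile): third position 3-fold.
Codon 2 TCG (Ser): third position 4-fold.
Codon 3 AAC (Asn): third position 2-fold.
Codon 4 ATG (Met): third position 1-fold.
Codon 5 CGG (Arg): third position 4-fold.
Four-fold degenerate third positions: 2.

2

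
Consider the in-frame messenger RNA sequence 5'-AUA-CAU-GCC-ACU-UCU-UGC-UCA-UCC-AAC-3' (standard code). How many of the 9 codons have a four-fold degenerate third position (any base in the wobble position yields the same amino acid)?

Codon 1 AUA (Ile): third position 3-fold.
Codon 2 CAU (His): third position 2-fold.
Codon 3 GCC (Ala): third position 4-fold.
Codon 4 ACU (Thr): third position 4-fold.
Codon 5 UCU (Ser): third position 4-fold.
Codon 6 UGC (Cys): third position 2-fold.
Codon 7 UCA (Ser): third position 4-fold.
Codon 8 UCC (Ser): third position 4-fold.
Codon 9 AAC (Asn): third position 2-fold.
Four-fold degenerate third positions: 5.

5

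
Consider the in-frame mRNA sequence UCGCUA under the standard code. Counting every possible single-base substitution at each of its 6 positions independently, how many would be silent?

Codon 1 (UCG, Ser): 3 synonymous substitutions.
Codon 2 (CUA, Leu): 4 synonymous substitutions.
Total: 3 + 4 = 7.

7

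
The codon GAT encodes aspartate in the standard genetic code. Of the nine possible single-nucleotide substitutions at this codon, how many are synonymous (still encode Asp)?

1

Position 1: none → 0 synonymous.
Position 2: none → 0 synonymous.
Position 3: GAC → 1 synonymous.
Total: 0 + 0 + 1 = 1.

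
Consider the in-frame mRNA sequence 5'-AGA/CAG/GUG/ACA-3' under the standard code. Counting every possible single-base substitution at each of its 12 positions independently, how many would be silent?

9

Codon 1 (AGA, Arg): 2 synonymous substitutions.
Codon 2 (CAG, Gln): 1 synonymous substitution.
Codon 3 (GUG, Val): 3 synonymous substitutions.
Codon 4 (ACA, Thr): 3 synonymous substitutions.
Total: 2 + 1 + 3 + 3 = 9.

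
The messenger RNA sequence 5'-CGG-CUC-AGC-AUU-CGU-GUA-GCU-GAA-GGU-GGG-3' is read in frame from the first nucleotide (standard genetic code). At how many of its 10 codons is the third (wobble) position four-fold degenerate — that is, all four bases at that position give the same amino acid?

7

Codon 1 CGG (Arg): third position 4-fold.
Codon 2 CUC (Leu): third position 4-fold.
Codon 3 AGC (Ser): third position 2-fold.
Codon 4 AUU (Ile): third position 3-fold.
Codon 5 CGU (Arg): third position 4-fold.
Codon 6 GUA (Val): third position 4-fold.
Codon 7 GCU (Ala): third position 4-fold.
Codon 8 GAA (Glu): third position 2-fold.
Codon 9 GGU (Gly): third position 4-fold.
Codon 10 GGG (Gly): third position 4-fold.
Four-fold degenerate third positions: 7.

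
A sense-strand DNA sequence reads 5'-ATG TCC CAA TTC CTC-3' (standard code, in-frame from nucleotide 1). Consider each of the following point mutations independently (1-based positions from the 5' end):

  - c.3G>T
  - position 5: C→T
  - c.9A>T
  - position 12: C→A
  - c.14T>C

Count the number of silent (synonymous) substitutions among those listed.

Codon 1: ATG (Met) → ATT (Ile) — missense.
Codon 2: TCC (Ser) → TTC (Phe) — missense.
Codon 3: CAA (Gln) → CAT (His) — missense.
Codon 4: TTC (Phe) → TTA (Leu) — missense.
Codon 5: CTC (Leu) → CCC (Pro) — missense.
Synonymous: 0 of 5.

0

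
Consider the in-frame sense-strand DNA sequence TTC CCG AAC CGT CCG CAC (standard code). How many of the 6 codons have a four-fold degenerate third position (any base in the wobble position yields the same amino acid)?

Codon 1 TTC (Phe): third position 2-fold.
Codon 2 CCG (Pro): third position 4-fold.
Codon 3 AAC (Asn): third position 2-fold.
Codon 4 CGT (Arg): third position 4-fold.
Codon 5 CCG (Pro): third position 4-fold.
Codon 6 CAC (His): third position 2-fold.
Four-fold degenerate third positions: 3.

3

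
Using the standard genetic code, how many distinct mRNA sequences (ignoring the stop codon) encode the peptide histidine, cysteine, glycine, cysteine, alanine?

His: 2 codons.
Cys: 2 codons.
Gly: 4 codons.
Cys: 2 codons.
Ala: 4 codons.
2 × 2 × 4 × 2 × 4 = 128.

128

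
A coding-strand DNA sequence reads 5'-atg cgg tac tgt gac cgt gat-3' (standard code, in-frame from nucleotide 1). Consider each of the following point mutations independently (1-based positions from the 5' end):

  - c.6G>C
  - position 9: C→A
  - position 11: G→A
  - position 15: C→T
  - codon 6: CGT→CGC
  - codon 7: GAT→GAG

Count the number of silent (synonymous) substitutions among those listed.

3

Codon 2: CGG (Arg) → CGC (Arg) — synonymous.
Codon 3: TAC (Tyr) → TAA (Stop) — nonsense.
Codon 4: TGT (Cys) → TAT (Tyr) — missense.
Codon 5: GAC (Asp) → GAT (Asp) — synonymous.
Codon 6: CGT (Arg) → CGC (Arg) — synonymous.
Codon 7: GAT (Asp) → GAG (Glu) — missense.
Synonymous: 3 of 6.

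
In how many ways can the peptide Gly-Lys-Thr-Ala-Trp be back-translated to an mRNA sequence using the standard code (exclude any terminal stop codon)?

128

Gly: 4 codons.
Lys: 2 codons.
Thr: 4 codons.
Ala: 4 codons.
Trp: 1 codon.
4 × 2 × 4 × 4 × 1 = 128.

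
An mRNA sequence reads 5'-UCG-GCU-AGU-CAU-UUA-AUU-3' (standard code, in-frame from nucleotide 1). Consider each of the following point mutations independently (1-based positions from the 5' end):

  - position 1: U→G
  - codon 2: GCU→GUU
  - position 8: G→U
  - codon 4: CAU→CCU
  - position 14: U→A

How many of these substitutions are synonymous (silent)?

Codon 1: UCG (Ser) → GCG (Ala) — missense.
Codon 2: GCU (Ala) → GUU (Val) — missense.
Codon 3: AGU (Ser) → AUU (Ile) — missense.
Codon 4: CAU (His) → CCU (Pro) — missense.
Codon 5: UUA (Leu) → UAA (Stop) — nonsense.
Synonymous: 0 of 5.

0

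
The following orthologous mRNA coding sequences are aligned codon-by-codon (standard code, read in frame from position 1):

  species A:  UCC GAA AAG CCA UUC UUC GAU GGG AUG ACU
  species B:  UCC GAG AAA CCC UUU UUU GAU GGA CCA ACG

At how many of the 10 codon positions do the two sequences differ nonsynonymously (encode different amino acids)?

Codon 1: UCC Ser / UCC Ser — identical.
Codon 2: GAA Glu / GAG Glu — synonymous.
Codon 3: AAG Lys / AAA Lys — synonymous.
Codon 4: CCA Pro / CCC Pro — synonymous.
Codon 5: UUC Phe / UUU Phe — synonymous.
Codon 6: UUC Phe / UUU Phe — synonymous.
Codon 7: GAU Asp / GAU Asp — identical.
Codon 8: GGG Gly / GGA Gly — synonymous.
Codon 9: AUG Met / CCA Pro — nonsynonymous.
Codon 10: ACU Thr / ACG Thr — synonymous.
Nonsynonymous differences: 1.

1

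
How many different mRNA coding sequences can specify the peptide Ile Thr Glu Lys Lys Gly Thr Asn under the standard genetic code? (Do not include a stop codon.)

Ile: 3 codons.
Thr: 4 codons.
Glu: 2 codons.
Lys: 2 codons.
Lys: 2 codons.
Gly: 4 codons.
Thr: 4 codons.
Asn: 2 codons.
3 × 4 × 2 × 2 × 2 × 4 × 4 × 2 = 3072.

3072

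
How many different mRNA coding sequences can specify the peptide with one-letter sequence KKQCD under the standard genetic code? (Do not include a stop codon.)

32

Lys: 2 codons.
Lys: 2 codons.
Gln: 2 codons.
Cys: 2 codons.
Asp: 2 codons.
2 × 2 × 2 × 2 × 2 = 32.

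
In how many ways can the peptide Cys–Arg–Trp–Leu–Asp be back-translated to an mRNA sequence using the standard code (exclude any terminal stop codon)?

Cys: 2 codons.
Arg: 6 codons.
Trp: 1 codon.
Leu: 6 codons.
Asp: 2 codons.
2 × 6 × 1 × 6 × 2 = 144.

144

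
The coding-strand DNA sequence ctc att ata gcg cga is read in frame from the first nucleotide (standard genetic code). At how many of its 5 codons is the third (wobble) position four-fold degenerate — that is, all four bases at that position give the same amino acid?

3

Codon 1 CTC (Leu): third position 4-fold.
Codon 2 ATT (Ile): third position 3-fold.
Codon 3 ATA (Ile): third position 3-fold.
Codon 4 GCG (Ala): third position 4-fold.
Codon 5 CGA (Arg): third position 4-fold.
Four-fold degenerate third positions: 3.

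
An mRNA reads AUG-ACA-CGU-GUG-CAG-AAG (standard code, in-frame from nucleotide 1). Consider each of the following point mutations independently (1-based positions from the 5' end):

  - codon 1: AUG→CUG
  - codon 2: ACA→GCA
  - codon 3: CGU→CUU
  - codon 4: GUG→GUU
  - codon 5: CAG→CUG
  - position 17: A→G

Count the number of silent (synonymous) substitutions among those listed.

1

Codon 1: AUG (Met) → CUG (Leu) — missense.
Codon 2: ACA (Thr) → GCA (Ala) — missense.
Codon 3: CGU (Arg) → CUU (Leu) — missense.
Codon 4: GUG (Val) → GUU (Val) — synonymous.
Codon 5: CAG (Gln) → CUG (Leu) — missense.
Codon 6: AAG (Lys) → AGG (Arg) — missense.
Synonymous: 1 of 6.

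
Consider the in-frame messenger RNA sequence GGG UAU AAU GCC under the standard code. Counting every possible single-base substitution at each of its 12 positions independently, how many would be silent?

8

Codon 1 (GGG, Gly): 3 synonymous substitutions.
Codon 2 (UAU, Tyr): 1 synonymous substitution.
Codon 3 (AAU, Asn): 1 synonymous substitution.
Codon 4 (GCC, Ala): 3 synonymous substitutions.
Total: 3 + 1 + 1 + 3 = 8.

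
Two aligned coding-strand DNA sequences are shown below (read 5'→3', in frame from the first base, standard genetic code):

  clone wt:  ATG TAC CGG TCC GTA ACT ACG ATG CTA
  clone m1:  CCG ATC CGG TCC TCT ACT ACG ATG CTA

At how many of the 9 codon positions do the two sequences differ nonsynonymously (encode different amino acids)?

Codon 1: ATG Met / CCG Pro — nonsynonymous.
Codon 2: TAC Tyr / ATC Ile — nonsynonymous.
Codon 3: CGG Arg / CGG Arg — identical.
Codon 4: TCC Ser / TCC Ser — identical.
Codon 5: GTA Val / TCT Ser — nonsynonymous.
Codon 6: ACT Thr / ACT Thr — identical.
Codon 7: ACG Thr / ACG Thr — identical.
Codon 8: ATG Met / ATG Met — identical.
Codon 9: CTA Leu / CTA Leu — identical.
Nonsynonymous differences: 3.

3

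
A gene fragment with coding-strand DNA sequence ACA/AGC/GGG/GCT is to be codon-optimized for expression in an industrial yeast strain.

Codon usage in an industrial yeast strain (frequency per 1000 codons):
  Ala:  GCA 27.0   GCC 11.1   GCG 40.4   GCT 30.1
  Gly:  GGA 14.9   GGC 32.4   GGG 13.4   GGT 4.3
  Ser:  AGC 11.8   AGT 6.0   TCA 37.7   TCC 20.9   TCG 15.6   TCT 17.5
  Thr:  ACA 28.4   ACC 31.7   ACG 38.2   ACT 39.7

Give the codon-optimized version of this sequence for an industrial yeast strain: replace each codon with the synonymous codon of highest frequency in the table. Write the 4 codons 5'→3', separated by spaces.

Codon 1 (Thr): best is ACT at 39.7.
Codon 2 (Ser): best is TCA at 37.7.
Codon 3 (Gly): best is GGC at 32.4.
Codon 4 (Ala): best is GCG at 40.4.

ACT TCA GGC GCG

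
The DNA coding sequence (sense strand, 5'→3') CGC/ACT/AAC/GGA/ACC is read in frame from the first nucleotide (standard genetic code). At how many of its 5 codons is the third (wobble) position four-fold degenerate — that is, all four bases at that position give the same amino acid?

Codon 1 CGC (Arg): third position 4-fold.
Codon 2 ACT (Thr): third position 4-fold.
Codon 3 AAC (Asn): third position 2-fold.
Codon 4 GGA (Gly): third position 4-fold.
Codon 5 ACC (Thr): third position 4-fold.
Four-fold degenerate third positions: 4.

4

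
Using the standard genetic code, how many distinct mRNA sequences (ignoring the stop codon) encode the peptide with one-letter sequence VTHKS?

384

Val: 4 codons.
Thr: 4 codons.
His: 2 codons.
Lys: 2 codons.
Ser: 6 codons.
4 × 4 × 2 × 2 × 6 = 384.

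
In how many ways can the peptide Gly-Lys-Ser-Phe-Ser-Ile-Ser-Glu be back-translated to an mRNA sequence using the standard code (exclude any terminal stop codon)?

20736

Gly: 4 codons.
Lys: 2 codons.
Ser: 6 codons.
Phe: 2 codons.
Ser: 6 codons.
Ile: 3 codons.
Ser: 6 codons.
Glu: 2 codons.
4 × 2 × 6 × 2 × 6 × 3 × 6 × 2 = 20736.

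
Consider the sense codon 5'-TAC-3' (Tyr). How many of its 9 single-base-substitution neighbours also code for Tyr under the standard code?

1

Position 1: none → 0 synonymous.
Position 2: none → 0 synonymous.
Position 3: TAT → 1 synonymous.
Total: 0 + 0 + 1 = 1.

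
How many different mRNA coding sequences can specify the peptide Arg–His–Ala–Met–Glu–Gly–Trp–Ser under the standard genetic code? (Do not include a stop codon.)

2304

Arg: 6 codons.
His: 2 codons.
Ala: 4 codons.
Met: 1 codon.
Glu: 2 codons.
Gly: 4 codons.
Trp: 1 codon.
Ser: 6 codons.
6 × 2 × 4 × 1 × 2 × 4 × 1 × 6 = 2304.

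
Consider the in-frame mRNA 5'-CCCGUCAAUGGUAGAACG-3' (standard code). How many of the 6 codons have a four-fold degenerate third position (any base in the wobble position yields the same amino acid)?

Codon 1 CCC (Pro): third position 4-fold.
Codon 2 GUC (Val): third position 4-fold.
Codon 3 AAU (Asn): third position 2-fold.
Codon 4 GGU (Gly): third position 4-fold.
Codon 5 AGA (Arg): third position 2-fold.
Codon 6 ACG (Thr): third position 4-fold.
Four-fold degenerate third positions: 4.

4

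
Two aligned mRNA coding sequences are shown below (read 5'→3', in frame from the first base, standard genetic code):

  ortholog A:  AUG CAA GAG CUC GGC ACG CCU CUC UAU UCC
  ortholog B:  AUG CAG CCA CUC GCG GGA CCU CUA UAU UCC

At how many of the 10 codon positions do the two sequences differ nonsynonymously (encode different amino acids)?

3

Codon 1: AUG Met / AUG Met — identical.
Codon 2: CAA Gln / CAG Gln — synonymous.
Codon 3: GAG Glu / CCA Pro — nonsynonymous.
Codon 4: CUC Leu / CUC Leu — identical.
Codon 5: GGC Gly / GCG Ala — nonsynonymous.
Codon 6: ACG Thr / GGA Gly — nonsynonymous.
Codon 7: CCU Pro / CCU Pro — identical.
Codon 8: CUC Leu / CUA Leu — synonymous.
Codon 9: UAU Tyr / UAU Tyr — identical.
Codon 10: UCC Ser / UCC Ser — identical.
Nonsynonymous differences: 3.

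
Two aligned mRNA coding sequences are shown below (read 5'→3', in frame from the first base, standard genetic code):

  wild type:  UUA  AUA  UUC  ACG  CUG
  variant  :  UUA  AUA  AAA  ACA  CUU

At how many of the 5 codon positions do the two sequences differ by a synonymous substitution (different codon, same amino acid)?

2

Codon 1: UUA Leu / UUA Leu — identical.
Codon 2: AUA Ile / AUA Ile — identical.
Codon 3: UUC Phe / AAA Lys — nonsynonymous.
Codon 4: ACG Thr / ACA Thr — synonymous.
Codon 5: CUG Leu / CUU Leu — synonymous.
Synonymous differences: 2.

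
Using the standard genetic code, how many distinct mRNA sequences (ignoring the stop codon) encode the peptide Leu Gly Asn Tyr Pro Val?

1536

Leu: 6 codons.
Gly: 4 codons.
Asn: 2 codons.
Tyr: 2 codons.
Pro: 4 codons.
Val: 4 codons.
6 × 4 × 2 × 2 × 4 × 4 = 1536.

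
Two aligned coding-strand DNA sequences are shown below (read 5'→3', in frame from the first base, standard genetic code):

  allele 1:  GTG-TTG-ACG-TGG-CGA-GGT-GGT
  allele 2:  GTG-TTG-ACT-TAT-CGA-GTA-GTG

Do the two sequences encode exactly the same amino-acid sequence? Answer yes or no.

Codon 1: GTG Val / GTG Val — identical.
Codon 2: TTG Leu / TTG Leu — identical.
Codon 3: ACG Thr / ACT Thr — synonymous.
Codon 4: TGG Trp / TAT Tyr — nonsynonymous.
Codon 5: CGA Arg / CGA Arg — identical.
Codon 6: GGT Gly / GTA Val — nonsynonymous.
Codon 7: GGT Gly / GTG Val — nonsynonymous.
Nonsynonymous differences: 3 → different protein.

no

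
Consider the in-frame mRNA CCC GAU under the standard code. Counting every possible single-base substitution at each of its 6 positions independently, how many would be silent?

Codon 1 (CCC, Pro): 3 synonymous substitutions.
Codon 2 (GAU, Asp): 1 synonymous substitution.
Total: 3 + 1 = 4.

4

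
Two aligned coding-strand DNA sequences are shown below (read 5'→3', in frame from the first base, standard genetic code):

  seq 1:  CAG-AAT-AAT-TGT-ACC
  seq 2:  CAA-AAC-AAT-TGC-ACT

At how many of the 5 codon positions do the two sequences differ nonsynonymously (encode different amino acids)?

Codon 1: CAG Gln / CAA Gln — synonymous.
Codon 2: AAT Asn / AAC Asn — synonymous.
Codon 3: AAT Asn / AAT Asn — identical.
Codon 4: TGT Cys / TGC Cys — synonymous.
Codon 5: ACC Thr / ACT Thr — synonymous.
Nonsynonymous differences: 0.

0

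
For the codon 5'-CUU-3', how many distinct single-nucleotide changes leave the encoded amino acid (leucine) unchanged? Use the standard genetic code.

Position 1: none → 0 synonymous.
Position 2: none → 0 synonymous.
Position 3: CUC, CUA, CUG → 3 synonymous.
Total: 0 + 0 + 3 = 3.

3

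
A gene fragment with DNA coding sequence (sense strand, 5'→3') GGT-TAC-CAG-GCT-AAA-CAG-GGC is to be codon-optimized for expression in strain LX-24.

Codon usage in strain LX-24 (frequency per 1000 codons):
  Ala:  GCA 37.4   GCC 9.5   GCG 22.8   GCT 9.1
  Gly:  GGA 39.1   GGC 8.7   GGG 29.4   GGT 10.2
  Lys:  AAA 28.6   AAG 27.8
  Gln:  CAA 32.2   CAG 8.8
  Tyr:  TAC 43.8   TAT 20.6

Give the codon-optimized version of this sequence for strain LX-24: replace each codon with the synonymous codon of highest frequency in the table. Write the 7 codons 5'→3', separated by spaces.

GGA TAC CAA GCA AAA CAA GGA

Codon 1 (Gly): best is GGA at 39.1.
Codon 2 (Tyr): best is TAC at 43.8.
Codon 3 (Gln): best is CAA at 32.2.
Codon 4 (Ala): best is GCA at 37.4.
Codon 5 (Lys): best is AAA at 28.6.
Codon 6 (Gln): best is CAA at 32.2.
Codon 7 (Gly): best is GGA at 39.1.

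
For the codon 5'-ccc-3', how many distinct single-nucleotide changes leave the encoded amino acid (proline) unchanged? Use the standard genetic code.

3

Position 1: none → 0 synonymous.
Position 2: none → 0 synonymous.
Position 3: CCU, CCA, CCG → 3 synonymous.
Total: 0 + 0 + 3 = 3.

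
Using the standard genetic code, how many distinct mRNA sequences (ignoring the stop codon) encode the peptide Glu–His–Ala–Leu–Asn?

192

Glu: 2 codons.
His: 2 codons.
Ala: 4 codons.
Leu: 6 codons.
Asn: 2 codons.
2 × 2 × 4 × 6 × 2 = 192.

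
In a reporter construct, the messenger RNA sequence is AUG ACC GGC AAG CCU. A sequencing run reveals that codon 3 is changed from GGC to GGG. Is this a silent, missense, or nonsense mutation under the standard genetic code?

Position 9 falls in codon 3: GGC → Gly.
After the substitution the codon is GGG → Gly.
Both encode Gly, so the change is synonymous.

silent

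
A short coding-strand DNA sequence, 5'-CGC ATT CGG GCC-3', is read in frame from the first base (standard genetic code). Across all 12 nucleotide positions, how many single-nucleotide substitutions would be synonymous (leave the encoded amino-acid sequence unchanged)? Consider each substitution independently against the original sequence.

12

Codon 1 (CGC, Arg): 3 synonymous substitutions.
Codon 2 (ATT, Ile): 2 synonymous substitutions.
Codon 3 (CGG, Arg): 4 synonymous substitutions.
Codon 4 (GCC, Ala): 3 synonymous substitutions.
Total: 3 + 2 + 4 + 3 = 12.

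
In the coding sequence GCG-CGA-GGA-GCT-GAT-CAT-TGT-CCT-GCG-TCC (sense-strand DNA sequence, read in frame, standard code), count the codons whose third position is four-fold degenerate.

Codon 1 GCG (Ala): third position 4-fold.
Codon 2 CGA (Arg): third position 4-fold.
Codon 3 GGA (Gly): third position 4-fold.
Codon 4 GCT (Ala): third position 4-fold.
Codon 5 GAT (Asp): third position 2-fold.
Codon 6 CAT (His): third position 2-fold.
Codon 7 TGT (Cys): third position 2-fold.
Codon 8 CCT (Pro): third position 4-fold.
Codon 9 GCG (Ala): third position 4-fold.
Codon 10 TCC (Ser): third position 4-fold.
Four-fold degenerate third positions: 7.

7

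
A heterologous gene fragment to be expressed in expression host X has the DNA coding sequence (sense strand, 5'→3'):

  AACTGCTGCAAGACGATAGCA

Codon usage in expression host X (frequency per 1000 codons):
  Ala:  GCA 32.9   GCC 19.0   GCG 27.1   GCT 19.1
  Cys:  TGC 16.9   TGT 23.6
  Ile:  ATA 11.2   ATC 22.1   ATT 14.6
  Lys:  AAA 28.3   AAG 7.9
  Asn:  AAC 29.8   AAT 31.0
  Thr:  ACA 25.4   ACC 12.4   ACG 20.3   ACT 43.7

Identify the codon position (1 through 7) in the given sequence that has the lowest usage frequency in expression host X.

4

Codon 1 AAC (Asn): 29.8 per 1000.
Codon 2 TGC (Cys): 16.9 per 1000.
Codon 3 TGC (Cys): 16.9 per 1000.
Codon 4 AAG (Lys): 7.9 per 1000.
Codon 5 ACG (Thr): 20.3 per 1000.
Codon 6 ATA (Ile): 11.2 per 1000.
Codon 7 GCA (Ala): 32.9 per 1000.
Lowest frequency is 7.9 at codon 4.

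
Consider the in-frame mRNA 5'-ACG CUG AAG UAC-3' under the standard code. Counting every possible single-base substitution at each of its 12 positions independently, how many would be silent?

Codon 1 (ACG, Thr): 3 synonymous substitutions.
Codon 2 (CUG, Leu): 4 synonymous substitutions.
Codon 3 (AAG, Lys): 1 synonymous substitution.
Codon 4 (UAC, Tyr): 1 synonymous substitution.
Total: 3 + 4 + 1 + 1 = 9.

9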